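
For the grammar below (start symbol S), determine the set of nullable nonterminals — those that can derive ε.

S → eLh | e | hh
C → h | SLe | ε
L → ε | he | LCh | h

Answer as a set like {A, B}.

Directly nullable (have an ε-rule): {C, L}.
Not nullable: S — each has a terminal in every rule's right-hand side or depends on a non-nullable symbol.

{C, L}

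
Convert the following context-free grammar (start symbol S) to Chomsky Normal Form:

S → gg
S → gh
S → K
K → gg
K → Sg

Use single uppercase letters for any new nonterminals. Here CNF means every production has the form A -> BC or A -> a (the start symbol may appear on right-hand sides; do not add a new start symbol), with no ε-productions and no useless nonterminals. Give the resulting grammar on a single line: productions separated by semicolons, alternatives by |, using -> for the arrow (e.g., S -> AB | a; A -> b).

No ε-productions.
After unit-elimination: S -> Sg | gg | gh; K -> Sg | gg.
TERM: introduce A -> g, B -> h and substitute in every rule of length ≥2.
Drop unreachable/unproductive: K.

S -> AA | AB | SA; A -> g; B -> h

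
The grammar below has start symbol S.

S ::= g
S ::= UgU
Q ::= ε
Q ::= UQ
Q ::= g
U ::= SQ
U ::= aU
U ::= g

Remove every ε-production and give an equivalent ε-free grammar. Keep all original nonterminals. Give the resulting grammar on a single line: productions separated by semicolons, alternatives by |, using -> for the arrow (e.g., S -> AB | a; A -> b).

Nullable set: {Q}.
Drop Q -> ε.
Q -> UQ: Q nullable, giving U | UQ.
U -> SQ: Q nullable, giving S | SQ.
Unchanged (no nullable symbols): S -> UgU; S -> g; Q -> g; U -> aU; U -> g.

S -> g | UgU; Q -> U | g | UQ; U -> S | g | SQ | aU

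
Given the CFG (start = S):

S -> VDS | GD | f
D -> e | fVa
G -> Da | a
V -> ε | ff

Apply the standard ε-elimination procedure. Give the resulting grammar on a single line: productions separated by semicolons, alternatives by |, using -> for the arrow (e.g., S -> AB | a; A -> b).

S -> f | DS | GD | VDS; D -> e | fa | fVa; G -> a | Da; V -> ff

Nullable set: {V}.
S -> VDS: V nullable, giving DS | VDS.
D -> fVa: V nullable, giving fVa | fa.
Drop V -> ε.
Unchanged (no nullable symbols): S -> GD; S -> f; D -> e; G -> Da; G -> a; V -> ff.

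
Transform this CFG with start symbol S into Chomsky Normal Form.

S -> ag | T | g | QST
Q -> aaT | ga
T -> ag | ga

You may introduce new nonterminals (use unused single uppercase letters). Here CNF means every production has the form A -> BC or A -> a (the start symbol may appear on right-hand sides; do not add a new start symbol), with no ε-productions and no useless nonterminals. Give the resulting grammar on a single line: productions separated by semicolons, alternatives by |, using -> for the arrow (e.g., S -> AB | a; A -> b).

No ε-productions.
After unit-elimination: S -> g | ag | ga | QST; Q -> ga | aaT; T -> ag | ga.
TERM: introduce A -> a, B -> g and substitute in every rule of length ≥2.
BIN: Q -> AAT becomes Q -> AC, C -> AT; S -> QST becomes S -> QD, D -> ST.

S -> g | AB | BA | QD; A -> a; B -> g; C -> AT; D -> ST; Q -> AC | BA; T -> AB | BA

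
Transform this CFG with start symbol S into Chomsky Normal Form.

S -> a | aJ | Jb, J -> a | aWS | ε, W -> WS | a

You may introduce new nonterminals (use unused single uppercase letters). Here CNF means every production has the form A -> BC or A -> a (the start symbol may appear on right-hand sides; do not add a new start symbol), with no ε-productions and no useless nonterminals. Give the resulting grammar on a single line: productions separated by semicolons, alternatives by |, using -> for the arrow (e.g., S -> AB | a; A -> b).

S -> a | b | AJ | JB; A -> a; B -> b; C -> WS; J -> a | AC; W -> a | WS

Nullable: {J}; after ε-elimination: S -> a | b | Jb | aJ; J -> a | aWS; W -> a | WS.
No unit productions to eliminate.
TERM: introduce A -> a, B -> b and substitute in every rule of length ≥2.
BIN: J -> AWS becomes J -> AC, C -> WS.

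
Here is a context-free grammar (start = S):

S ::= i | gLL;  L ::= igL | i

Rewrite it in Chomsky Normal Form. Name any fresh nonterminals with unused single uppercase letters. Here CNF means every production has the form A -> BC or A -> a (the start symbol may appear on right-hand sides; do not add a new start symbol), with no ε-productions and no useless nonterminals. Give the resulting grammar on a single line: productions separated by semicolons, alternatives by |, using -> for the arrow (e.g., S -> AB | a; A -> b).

S -> i | BD; A -> i; B -> g; C -> BL; D -> LL; L -> i | AC

No ε-productions.
No unit productions to eliminate.
TERM: introduce B -> g, A -> i and substitute in every rule of length ≥2.
BIN: L -> ABL becomes L -> AC, C -> BL; S -> BLL becomes S -> BD, D -> LL.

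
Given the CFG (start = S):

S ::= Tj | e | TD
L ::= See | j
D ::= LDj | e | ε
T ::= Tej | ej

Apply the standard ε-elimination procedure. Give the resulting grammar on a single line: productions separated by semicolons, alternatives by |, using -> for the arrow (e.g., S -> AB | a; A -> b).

S -> T | e | TD | Tj; D -> e | Lj | LDj; L -> j | See; T -> ej | Tej

Nullable set: {D}.
S -> TD: D nullable, giving T | TD.
Drop D -> ε.
D -> LDj: D nullable, giving LDj | Lj.
Unchanged (no nullable symbols): S -> Tj; S -> e; D -> e; L -> See; L -> j; T -> Tej; T -> ej.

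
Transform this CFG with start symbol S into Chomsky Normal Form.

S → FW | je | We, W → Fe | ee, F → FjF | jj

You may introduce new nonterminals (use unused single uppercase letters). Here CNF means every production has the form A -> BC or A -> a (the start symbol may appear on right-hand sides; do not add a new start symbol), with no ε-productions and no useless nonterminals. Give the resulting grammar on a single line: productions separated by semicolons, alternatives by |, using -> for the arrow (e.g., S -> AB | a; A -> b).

S -> AB | FW | WB; A -> j; B -> e; C -> AF; F -> AA | FC; W -> BB | FB

No ε-productions.
No unit productions to eliminate.
TERM: introduce B -> e, A -> j and substitute in every rule of length ≥2.
BIN: F -> FAF becomes F -> FC, C -> AF.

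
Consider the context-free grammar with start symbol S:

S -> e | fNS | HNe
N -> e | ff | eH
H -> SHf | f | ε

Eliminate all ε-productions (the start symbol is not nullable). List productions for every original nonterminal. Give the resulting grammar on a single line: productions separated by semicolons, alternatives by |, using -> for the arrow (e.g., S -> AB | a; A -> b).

Nullable set: {H}.
S -> HNe: H nullable, giving HNe | Ne.
Drop H -> ε.
H -> SHf: H nullable, giving SHf | Sf.
N -> eH: H nullable, giving e | eH.
Unchanged (no nullable symbols): S -> e; S -> fNS; H -> f; N -> e; N -> ff.

S -> e | Ne | HNe | fNS; H -> f | Sf | SHf; N -> e | eH | ff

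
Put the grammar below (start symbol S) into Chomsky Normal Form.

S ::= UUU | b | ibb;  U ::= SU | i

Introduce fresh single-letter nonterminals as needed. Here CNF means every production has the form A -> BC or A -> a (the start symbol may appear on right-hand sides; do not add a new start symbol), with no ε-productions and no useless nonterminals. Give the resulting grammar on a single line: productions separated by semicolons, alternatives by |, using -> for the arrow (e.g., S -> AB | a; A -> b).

S -> b | AC | UD; A -> i; B -> b; C -> BB; D -> UU; U -> i | SU

No ε-productions.
No unit productions to eliminate.
TERM: introduce B -> b, A -> i and substitute in every rule of length ≥2.
BIN: S -> ABB becomes S -> AC, C -> BB; S -> UUU becomes S -> UD, D -> UU.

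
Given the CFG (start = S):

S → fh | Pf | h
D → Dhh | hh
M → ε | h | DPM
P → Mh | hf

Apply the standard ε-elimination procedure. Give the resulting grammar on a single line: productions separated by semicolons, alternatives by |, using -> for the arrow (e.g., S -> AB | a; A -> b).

S -> h | Pf | fh; D -> hh | Dhh; M -> h | DP | DPM; P -> h | Mh | hf

Nullable set: {M}.
Drop M -> ε.
M -> DPM: M nullable, giving DP | DPM.
P -> Mh: M nullable, giving Mh | h.
Unchanged (no nullable symbols): S -> Pf; S -> fh; S -> h; D -> Dhh; D -> hh; M -> h; P -> hf.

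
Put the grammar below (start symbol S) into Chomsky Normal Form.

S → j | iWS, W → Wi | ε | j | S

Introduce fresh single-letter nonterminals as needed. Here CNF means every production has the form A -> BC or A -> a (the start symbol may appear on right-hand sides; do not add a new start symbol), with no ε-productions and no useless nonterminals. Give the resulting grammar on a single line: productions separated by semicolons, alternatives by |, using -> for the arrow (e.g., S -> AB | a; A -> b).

Nullable: {W}; after ε-elimination: S -> j | iS | iWS; W -> S | i | j | Wi.
After unit-elimination: S -> j | iS | iWS; W -> i | j | Wi | iS | iWS.
TERM: introduce A -> i and substitute in every rule of length ≥2.
BIN: S -> AWS becomes S -> AB, B -> WS; W -> AWS becomes W -> AC, C -> WS.

S -> j | AB | AS; A -> i; B -> WS; C -> WS; W -> i | j | AC | AS | WA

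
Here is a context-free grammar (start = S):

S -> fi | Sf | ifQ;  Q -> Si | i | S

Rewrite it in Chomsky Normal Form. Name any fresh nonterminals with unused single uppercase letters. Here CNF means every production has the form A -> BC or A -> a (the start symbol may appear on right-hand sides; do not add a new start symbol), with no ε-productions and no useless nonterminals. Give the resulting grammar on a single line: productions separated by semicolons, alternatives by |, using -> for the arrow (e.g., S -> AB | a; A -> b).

S -> AB | BD | SA; A -> f; B -> i; C -> AQ; D -> AQ; Q -> i | AB | BC | SA | SB

No ε-productions.
After unit-elimination: S -> Sf | fi | ifQ; Q -> i | Sf | Si | fi | ifQ.
TERM: introduce A -> f, B -> i and substitute in every rule of length ≥2.
BIN: Q -> BAQ becomes Q -> BC, C -> AQ; S -> BAQ becomes S -> BD, D -> AQ.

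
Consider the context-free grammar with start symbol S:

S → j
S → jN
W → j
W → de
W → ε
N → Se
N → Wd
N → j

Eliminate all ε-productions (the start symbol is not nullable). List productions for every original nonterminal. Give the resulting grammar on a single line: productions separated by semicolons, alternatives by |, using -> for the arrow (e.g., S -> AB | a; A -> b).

Nullable set: {W}.
N -> Wd: W nullable, giving Wd | d.
Drop W -> ε.
Unchanged (no nullable symbols): S -> j; S -> jN; N -> Se; N -> j; W -> de; W -> j.

S -> j | jN; N -> d | j | Se | Wd; W -> j | de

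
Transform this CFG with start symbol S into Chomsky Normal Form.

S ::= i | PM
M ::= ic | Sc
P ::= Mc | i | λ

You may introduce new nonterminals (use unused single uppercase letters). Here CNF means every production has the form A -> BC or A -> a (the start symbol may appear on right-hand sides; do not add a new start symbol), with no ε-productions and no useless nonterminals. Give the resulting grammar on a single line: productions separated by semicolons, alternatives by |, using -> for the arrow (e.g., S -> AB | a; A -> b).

S -> i | BA | PM | SA; A -> c; B -> i; M -> BA | SA; P -> i | MA

Nullable: {P}; after ε-elimination: S -> M | i | PM; M -> Sc | ic; P -> i | Mc.
After unit-elimination: S -> i | PM | Sc | ic; M -> Sc | ic; P -> i | Mc.
TERM: introduce A -> c, B -> i and substitute in every rule of length ≥2.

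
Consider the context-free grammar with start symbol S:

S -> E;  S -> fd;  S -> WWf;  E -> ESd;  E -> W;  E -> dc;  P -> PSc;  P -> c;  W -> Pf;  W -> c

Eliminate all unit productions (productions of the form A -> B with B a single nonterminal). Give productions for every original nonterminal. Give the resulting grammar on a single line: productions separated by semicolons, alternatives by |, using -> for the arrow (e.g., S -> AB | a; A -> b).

S -> c | Pf | dc | fd | ESd | WWf; E -> c | Pf | dc | ESd; P -> c | PSc; W -> c | Pf

Unit productions: E->W, S->E.
Unit pairs (A ⇒* B via units): (E,W), (S,E), (S,W).
S: inherits non-unit rules of {E, S, W} → ESd | Pf | WWf | c | dc | fd.
E: inherits non-unit rules of {E, W} → ESd | Pf | c | dc.
P: inherits non-unit rules of {P} → PSc | c.
W: inherits non-unit rules of {W} → Pf | c.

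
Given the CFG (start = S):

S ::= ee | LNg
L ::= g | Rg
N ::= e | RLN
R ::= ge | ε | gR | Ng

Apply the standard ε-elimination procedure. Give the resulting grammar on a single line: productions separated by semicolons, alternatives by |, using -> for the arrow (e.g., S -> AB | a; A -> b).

S -> ee | LNg; L -> g | Rg; N -> e | LN | RLN; R -> g | Ng | gR | ge

Nullable set: {R}.
L -> Rg: R nullable, giving Rg | g.
N -> RLN: R nullable, giving LN | RLN.
Drop R -> ε.
R -> gR: R nullable, giving g | gR.
Unchanged (no nullable symbols): S -> LNg; S -> ee; L -> g; N -> e; R -> Ng; R -> ge.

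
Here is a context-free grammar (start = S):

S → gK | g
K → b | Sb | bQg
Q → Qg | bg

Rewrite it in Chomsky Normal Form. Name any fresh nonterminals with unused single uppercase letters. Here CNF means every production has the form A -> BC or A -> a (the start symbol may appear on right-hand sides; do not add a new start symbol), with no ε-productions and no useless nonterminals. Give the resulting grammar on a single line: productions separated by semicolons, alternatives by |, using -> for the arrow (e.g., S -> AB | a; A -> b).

S -> g | BK; A -> b; B -> g; C -> QB; K -> b | AC | SA; Q -> AB | QB

No ε-productions.
No unit productions to eliminate.
TERM: introduce A -> b, B -> g and substitute in every rule of length ≥2.
BIN: K -> AQB becomes K -> AC, C -> QB.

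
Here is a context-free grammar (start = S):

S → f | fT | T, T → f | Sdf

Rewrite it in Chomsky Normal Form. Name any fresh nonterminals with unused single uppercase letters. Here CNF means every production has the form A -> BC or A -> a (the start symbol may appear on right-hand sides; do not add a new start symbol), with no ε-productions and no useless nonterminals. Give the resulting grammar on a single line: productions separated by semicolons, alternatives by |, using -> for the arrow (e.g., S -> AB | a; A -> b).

S -> f | BT | SC; A -> d; B -> f; C -> AB; D -> AB; T -> f | SD

No ε-productions.
After unit-elimination: S -> f | fT | Sdf; T -> f | Sdf.
TERM: introduce A -> d, B -> f and substitute in every rule of length ≥2.
BIN: S -> SAB becomes S -> SC, C -> AB; T -> SAB becomes T -> SD, D -> AB.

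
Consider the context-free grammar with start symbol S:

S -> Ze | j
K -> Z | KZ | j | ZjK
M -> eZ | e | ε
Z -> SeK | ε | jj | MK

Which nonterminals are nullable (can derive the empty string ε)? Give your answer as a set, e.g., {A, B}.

{K, M, Z}

Directly nullable (have an ε-rule): {M, Z}.
K is nullable via K -> Z (every symbol on the right is already known nullable).
Not nullable: S — each has a terminal in every rule's right-hand side or depends on a non-nullable symbol.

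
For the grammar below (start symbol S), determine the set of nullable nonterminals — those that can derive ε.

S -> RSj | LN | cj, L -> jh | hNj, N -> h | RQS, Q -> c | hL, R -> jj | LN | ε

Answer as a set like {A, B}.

{R}

Directly nullable (have an ε-rule): {R}.
Not nullable: L, N, Q, S — each has a terminal in every rule's right-hand side or depends on a non-nullable symbol.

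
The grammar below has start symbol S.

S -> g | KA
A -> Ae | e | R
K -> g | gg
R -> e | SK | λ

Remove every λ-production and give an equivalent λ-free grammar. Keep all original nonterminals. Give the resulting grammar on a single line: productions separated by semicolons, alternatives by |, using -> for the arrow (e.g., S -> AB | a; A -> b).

S -> K | g | KA; A -> R | e | Ae; K -> g | gg; R -> e | SK

Nullable set: {A, R}.
S -> KA: A nullable, giving K | KA.
A -> Ae: A nullable, giving Ae | e.
A -> R: R nullable, giving R.
Drop R -> λ.
Unchanged (no nullable symbols): S -> g; A -> e; K -> g; K -> gg; R -> SK; R -> e.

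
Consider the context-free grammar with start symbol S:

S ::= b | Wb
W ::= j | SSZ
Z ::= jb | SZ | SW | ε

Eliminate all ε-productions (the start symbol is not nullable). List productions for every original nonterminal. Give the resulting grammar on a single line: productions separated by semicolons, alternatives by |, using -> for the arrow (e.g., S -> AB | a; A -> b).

S -> b | Wb; W -> j | SS | SSZ; Z -> S | SW | SZ | jb

Nullable set: {Z}.
W -> SSZ: Z nullable, giving SS | SSZ.
Drop Z -> ε.
Z -> SZ: Z nullable, giving S | SZ.
Unchanged (no nullable symbols): S -> Wb; S -> b; W -> j; Z -> SW; Z -> jb.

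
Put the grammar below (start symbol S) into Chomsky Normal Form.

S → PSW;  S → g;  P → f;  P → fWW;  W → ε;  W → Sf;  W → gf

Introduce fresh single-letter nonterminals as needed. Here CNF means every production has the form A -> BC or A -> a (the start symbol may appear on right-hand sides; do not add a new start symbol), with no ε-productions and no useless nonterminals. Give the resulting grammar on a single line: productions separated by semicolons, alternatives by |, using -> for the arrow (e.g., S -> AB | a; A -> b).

S -> g | PD | PS; A -> f; B -> g; C -> WW; D -> SW; P -> f | AC | AW; W -> BA | SA

Nullable: {W}; after ε-elimination: S -> g | PS | PSW; P -> f | fW | fWW; W -> Sf | gf.
No unit productions to eliminate.
TERM: introduce A -> f, B -> g and substitute in every rule of length ≥2.
BIN: P -> AWW becomes P -> AC, C -> WW; S -> PSW becomes S -> PD, D -> SW.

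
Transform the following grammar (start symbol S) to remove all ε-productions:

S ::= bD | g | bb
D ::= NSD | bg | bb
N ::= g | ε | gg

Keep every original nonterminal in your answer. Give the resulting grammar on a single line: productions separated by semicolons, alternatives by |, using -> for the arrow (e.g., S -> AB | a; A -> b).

Nullable set: {N}.
D -> NSD: N nullable, giving NSD | SD.
Drop N -> ε.
Unchanged (no nullable symbols): S -> bD; S -> bb; S -> g; D -> bb; D -> bg; N -> g; N -> gg.

S -> g | bD | bb; D -> SD | bb | bg | NSD; N -> g | gg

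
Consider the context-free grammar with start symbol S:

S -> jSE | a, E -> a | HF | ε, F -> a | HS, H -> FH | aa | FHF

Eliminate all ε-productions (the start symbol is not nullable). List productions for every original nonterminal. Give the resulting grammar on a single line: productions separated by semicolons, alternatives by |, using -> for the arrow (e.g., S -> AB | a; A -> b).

Nullable set: {E}.
S -> jSE: E nullable, giving jS | jSE.
Drop E -> ε.
Unchanged (no nullable symbols): S -> a; E -> HF; E -> a; F -> HS; F -> a; H -> FH; H -> FHF; H -> aa.

S -> a | jS | jSE; E -> a | HF; F -> a | HS; H -> FH | aa | FHF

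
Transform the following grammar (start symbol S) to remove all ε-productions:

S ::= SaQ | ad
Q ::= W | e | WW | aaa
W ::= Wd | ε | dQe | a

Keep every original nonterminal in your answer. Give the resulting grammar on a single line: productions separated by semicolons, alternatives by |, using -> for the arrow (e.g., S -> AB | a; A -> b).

Nullable set: {Q, W}.
S -> SaQ: Q nullable, giving Sa | SaQ.
Q -> W: W nullable, giving W.
Q -> WW: W, W nullable, giving W | WW.
Drop W -> ε.
W -> Wd: W nullable, giving Wd | d.
W -> dQe: Q nullable, giving dQe | de.
Unchanged (no nullable symbols): S -> ad; Q -> aaa; Q -> e; W -> a.

S -> Sa | ad | SaQ; Q -> W | e | WW | aaa; W -> a | d | Wd | de | dQe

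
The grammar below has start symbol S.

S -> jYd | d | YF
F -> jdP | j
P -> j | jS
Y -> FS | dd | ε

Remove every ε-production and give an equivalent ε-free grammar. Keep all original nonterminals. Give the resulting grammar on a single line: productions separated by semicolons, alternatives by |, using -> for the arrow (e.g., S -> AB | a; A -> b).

S -> F | d | YF | jd | jYd; F -> j | jdP; P -> j | jS; Y -> FS | dd

Nullable set: {Y}.
S -> YF: Y nullable, giving F | YF.
S -> jYd: Y nullable, giving jYd | jd.
Drop Y -> ε.
Unchanged (no nullable symbols): S -> d; F -> j; F -> jdP; P -> j; P -> jS; Y -> FS; Y -> dd.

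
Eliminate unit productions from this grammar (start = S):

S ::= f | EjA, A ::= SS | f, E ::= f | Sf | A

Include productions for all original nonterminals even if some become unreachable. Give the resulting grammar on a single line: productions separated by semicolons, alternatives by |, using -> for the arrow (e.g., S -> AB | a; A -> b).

Unit productions: E->A.
Unit pairs (A ⇒* B via units): (E,A).
S: inherits non-unit rules of {S} → EjA | f.
A: inherits non-unit rules of {A} → SS | f.
E: inherits non-unit rules of {A, E} → SS | Sf | f.

S -> f | EjA; A -> f | SS; E -> f | SS | Sf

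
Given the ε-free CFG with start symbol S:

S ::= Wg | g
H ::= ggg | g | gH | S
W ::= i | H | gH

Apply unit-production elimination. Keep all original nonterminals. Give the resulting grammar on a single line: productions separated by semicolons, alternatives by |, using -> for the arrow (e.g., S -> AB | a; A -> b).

S -> g | Wg; H -> g | Wg | gH | ggg; W -> g | i | Wg | gH | ggg

Unit productions: H->S, W->H.
Unit pairs (A ⇒* B via units): (H,S), (W,H), (W,S).
S: inherits non-unit rules of {S} → Wg | g.
H: inherits non-unit rules of {H, S} → Wg | g | gH | ggg.
W: inherits non-unit rules of {H, S, W} → Wg | g | gH | ggg | i.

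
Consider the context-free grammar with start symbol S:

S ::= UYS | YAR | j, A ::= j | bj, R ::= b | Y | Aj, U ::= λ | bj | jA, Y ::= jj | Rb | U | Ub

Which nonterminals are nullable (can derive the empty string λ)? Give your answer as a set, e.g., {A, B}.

Directly nullable (have an ε-rule): {U}.
Y is nullable via Y -> U (every symbol on the right is already known nullable).
R is nullable via R -> Y (every symbol on the right is already known nullable).
Not nullable: A, S — each has a terminal in every rule's right-hand side or depends on a non-nullable symbol.

{R, U, Y}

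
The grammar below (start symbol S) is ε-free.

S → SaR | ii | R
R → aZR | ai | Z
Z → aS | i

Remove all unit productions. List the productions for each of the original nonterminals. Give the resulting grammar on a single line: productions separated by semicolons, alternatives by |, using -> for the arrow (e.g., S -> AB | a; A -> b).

Unit productions: R->Z, S->R.
Unit pairs (A ⇒* B via units): (R,Z), (S,R), (S,Z).
S: inherits non-unit rules of {R, S, Z} → SaR | aS | aZR | ai | i | ii.
R: inherits non-unit rules of {R, Z} → aS | aZR | ai | i.
Z: inherits non-unit rules of {Z} → aS | i.

S -> i | aS | ai | ii | SaR | aZR; R -> i | aS | ai | aZR; Z -> i | aS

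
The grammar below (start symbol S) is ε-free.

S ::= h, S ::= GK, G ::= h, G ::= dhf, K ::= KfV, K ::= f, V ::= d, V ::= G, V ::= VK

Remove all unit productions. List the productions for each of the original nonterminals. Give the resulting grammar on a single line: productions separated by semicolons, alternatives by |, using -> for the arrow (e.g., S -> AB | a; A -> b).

S -> h | GK; G -> h | dhf; K -> f | KfV; V -> d | h | VK | dhf

Unit productions: V->G.
Unit pairs (A ⇒* B via units): (V,G).
S: inherits non-unit rules of {S} → GK | h.
G: inherits non-unit rules of {G} → dhf | h.
K: inherits non-unit rules of {K} → KfV | f.
V: inherits non-unit rules of {G, V} → VK | d | dhf | h.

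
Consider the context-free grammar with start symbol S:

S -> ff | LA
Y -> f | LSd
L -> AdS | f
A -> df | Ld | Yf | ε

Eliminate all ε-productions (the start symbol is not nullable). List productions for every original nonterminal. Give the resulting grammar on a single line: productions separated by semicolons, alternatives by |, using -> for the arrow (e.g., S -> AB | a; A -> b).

Nullable set: {A}.
S -> LA: A nullable, giving L | LA.
Drop A -> ε.
L -> AdS: A nullable, giving AdS | dS.
Unchanged (no nullable symbols): S -> ff; A -> Ld; A -> Yf; A -> df; L -> f; Y -> LSd; Y -> f.

S -> L | LA | ff; A -> Ld | Yf | df; L -> f | dS | AdS; Y -> f | LSd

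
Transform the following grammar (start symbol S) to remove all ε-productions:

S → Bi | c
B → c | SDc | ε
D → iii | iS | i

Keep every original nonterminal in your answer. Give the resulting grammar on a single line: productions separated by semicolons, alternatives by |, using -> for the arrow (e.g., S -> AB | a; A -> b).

Nullable set: {B}.
S -> Bi: B nullable, giving Bi | i.
Drop B -> ε.
Unchanged (no nullable symbols): S -> c; B -> SDc; B -> c; D -> i; D -> iS; D -> iii.

S -> c | i | Bi; B -> c | SDc; D -> i | iS | iii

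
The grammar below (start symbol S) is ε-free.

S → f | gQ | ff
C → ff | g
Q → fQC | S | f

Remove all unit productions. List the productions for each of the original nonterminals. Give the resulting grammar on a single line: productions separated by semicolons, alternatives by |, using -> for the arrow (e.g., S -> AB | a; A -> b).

Unit productions: Q->S.
Unit pairs (A ⇒* B via units): (Q,S).
S: inherits non-unit rules of {S} → f | ff | gQ.
C: inherits non-unit rules of {C} → ff | g.
Q: inherits non-unit rules of {Q, S} → f | fQC | ff | gQ.

S -> f | ff | gQ; C -> g | ff; Q -> f | ff | gQ | fQC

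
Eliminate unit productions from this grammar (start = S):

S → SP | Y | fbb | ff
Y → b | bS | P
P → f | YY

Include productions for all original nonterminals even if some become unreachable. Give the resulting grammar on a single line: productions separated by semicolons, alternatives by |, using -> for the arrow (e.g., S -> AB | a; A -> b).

S -> b | f | SP | YY | bS | ff | fbb; P -> f | YY; Y -> b | f | YY | bS

Unit productions: S->Y, Y->P.
Unit pairs (A ⇒* B via units): (S,P), (S,Y), (Y,P).
S: inherits non-unit rules of {P, S, Y} → SP | YY | b | bS | f | fbb | ff.
P: inherits non-unit rules of {P} → YY | f.
Y: inherits non-unit rules of {P, Y} → YY | b | bS | f.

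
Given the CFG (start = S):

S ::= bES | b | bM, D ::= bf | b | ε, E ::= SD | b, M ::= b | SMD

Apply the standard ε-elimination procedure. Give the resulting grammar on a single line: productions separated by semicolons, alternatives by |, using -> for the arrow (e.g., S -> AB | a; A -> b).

S -> b | bM | bES; D -> b | bf; E -> S | b | SD; M -> b | SM | SMD

Nullable set: {D}.
Drop D -> ε.
E -> SD: D nullable, giving S | SD.
M -> SMD: D nullable, giving SM | SMD.
Unchanged (no nullable symbols): S -> b; S -> bES; S -> bM; D -> b; D -> bf; E -> b; M -> b.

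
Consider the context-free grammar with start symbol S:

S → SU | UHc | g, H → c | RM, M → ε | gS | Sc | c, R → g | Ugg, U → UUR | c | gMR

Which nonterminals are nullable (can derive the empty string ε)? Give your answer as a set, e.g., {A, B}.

Directly nullable (have an ε-rule): {M}.
Not nullable: H, R, S, U — each has a terminal in every rule's right-hand side or depends on a non-nullable symbol.

{M}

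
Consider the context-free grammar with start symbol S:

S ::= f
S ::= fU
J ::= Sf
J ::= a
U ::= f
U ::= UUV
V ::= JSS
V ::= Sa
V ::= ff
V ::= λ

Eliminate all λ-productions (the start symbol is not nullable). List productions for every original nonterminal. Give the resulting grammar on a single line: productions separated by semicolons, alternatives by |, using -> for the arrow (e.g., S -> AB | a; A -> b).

S -> f | fU; J -> a | Sf; U -> f | UU | UUV; V -> Sa | ff | JSS

Nullable set: {V}.
U -> UUV: V nullable, giving UU | UUV.
Drop V -> λ.
Unchanged (no nullable symbols): S -> f; S -> fU; J -> Sf; J -> a; U -> f; V -> JSS; V -> Sa; V -> ff.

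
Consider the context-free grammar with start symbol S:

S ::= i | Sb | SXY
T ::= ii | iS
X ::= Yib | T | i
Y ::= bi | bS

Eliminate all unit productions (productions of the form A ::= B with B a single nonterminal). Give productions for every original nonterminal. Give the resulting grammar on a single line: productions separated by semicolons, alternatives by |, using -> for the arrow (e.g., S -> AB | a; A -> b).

S -> i | Sb | SXY; T -> iS | ii; X -> i | iS | ii | Yib; Y -> bS | bi

Unit productions: X->T.
Unit pairs (A ⇒* B via units): (X,T).
S: inherits non-unit rules of {S} → SXY | Sb | i.
T: inherits non-unit rules of {T} → iS | ii.
X: inherits non-unit rules of {T, X} → Yib | i | iS | ii.
Y: inherits non-unit rules of {Y} → bS | bi.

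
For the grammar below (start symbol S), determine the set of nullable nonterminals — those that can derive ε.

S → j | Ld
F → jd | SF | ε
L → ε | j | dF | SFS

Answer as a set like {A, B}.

{F, L}

Directly nullable (have an ε-rule): {F, L}.
Not nullable: S — each has a terminal in every rule's right-hand side or depends on a non-nullable symbol.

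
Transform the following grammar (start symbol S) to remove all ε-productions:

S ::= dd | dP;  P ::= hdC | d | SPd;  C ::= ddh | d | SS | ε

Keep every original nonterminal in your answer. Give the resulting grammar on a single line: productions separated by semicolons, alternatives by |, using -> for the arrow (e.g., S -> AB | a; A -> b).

S -> dP | dd; C -> d | SS | ddh; P -> d | hd | SPd | hdC

Nullable set: {C}.
Drop C -> ε.
P -> hdC: C nullable, giving hd | hdC.
Unchanged (no nullable symbols): S -> dP; S -> dd; C -> SS; C -> d; C -> ddh; P -> SPd; P -> d.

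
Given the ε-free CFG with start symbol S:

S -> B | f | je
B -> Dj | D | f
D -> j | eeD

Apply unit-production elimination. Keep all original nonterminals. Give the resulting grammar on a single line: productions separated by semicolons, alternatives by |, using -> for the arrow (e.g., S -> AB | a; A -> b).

Unit productions: B->D, S->B.
Unit pairs (A ⇒* B via units): (B,D), (S,B), (S,D).
S: inherits non-unit rules of {B, D, S} → Dj | eeD | f | j | je.
B: inherits non-unit rules of {B, D} → Dj | eeD | f | j.
D: inherits non-unit rules of {D} → eeD | j.

S -> f | j | Dj | je | eeD; B -> f | j | Dj | eeD; D -> j | eeD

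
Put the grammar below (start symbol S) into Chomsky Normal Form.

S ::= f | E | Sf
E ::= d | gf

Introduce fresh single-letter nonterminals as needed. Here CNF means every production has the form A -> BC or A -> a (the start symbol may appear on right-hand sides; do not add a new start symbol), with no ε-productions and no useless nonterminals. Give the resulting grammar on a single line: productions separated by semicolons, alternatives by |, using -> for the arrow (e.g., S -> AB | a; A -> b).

No ε-productions.
After unit-elimination: S -> d | f | Sf | gf; E -> d | gf.
TERM: introduce B -> f, A -> g and substitute in every rule of length ≥2.
Drop unreachable/unproductive: E.

S -> d | f | AB | SB; A -> g; B -> f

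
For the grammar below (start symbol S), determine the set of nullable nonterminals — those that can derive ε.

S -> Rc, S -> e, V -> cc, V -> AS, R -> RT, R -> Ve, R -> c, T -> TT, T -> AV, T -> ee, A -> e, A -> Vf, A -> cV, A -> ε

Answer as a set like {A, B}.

Directly nullable (have an ε-rule): {A}.
Not nullable: R, S, T, V — each has a terminal in every rule's right-hand side or depends on a non-nullable symbol.

{A}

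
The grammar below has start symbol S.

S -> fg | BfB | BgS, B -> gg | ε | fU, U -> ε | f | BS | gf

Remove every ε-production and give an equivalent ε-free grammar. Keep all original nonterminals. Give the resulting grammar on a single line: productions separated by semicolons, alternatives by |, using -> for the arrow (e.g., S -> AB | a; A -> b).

S -> f | Bf | fB | fg | gS | BfB | BgS; B -> f | fU | gg; U -> S | f | BS | gf

Nullable set: {B, U}.
S -> BfB: B, B nullable, giving Bf | BfB | f | fB.
S -> BgS: B nullable, giving BgS | gS.
Drop B -> ε.
B -> fU: U nullable, giving f | fU.
Drop U -> ε.
U -> BS: B nullable, giving BS | S.
Unchanged (no nullable symbols): S -> fg; B -> gg; U -> f; U -> gf.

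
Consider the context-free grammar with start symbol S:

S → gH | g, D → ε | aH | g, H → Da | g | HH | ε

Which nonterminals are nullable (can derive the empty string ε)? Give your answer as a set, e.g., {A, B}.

Directly nullable (have an ε-rule): {D, H}.
Not nullable: S — each has a terminal in every rule's right-hand side or depends on a non-nullable symbol.

{D, H}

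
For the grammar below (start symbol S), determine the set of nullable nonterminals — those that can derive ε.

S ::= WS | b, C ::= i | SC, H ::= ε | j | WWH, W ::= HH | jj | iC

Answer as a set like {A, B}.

{H, W}

Directly nullable (have an ε-rule): {H}.
W is nullable via W -> HH (every symbol on the right is already known nullable).
Not nullable: C, S — each has a terminal in every rule's right-hand side or depends on a non-nullable symbol.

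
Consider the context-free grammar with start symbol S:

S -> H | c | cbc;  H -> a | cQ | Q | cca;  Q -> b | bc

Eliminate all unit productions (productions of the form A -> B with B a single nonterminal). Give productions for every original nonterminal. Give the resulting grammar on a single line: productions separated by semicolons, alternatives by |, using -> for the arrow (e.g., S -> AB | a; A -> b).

Unit productions: H->Q, S->H.
Unit pairs (A ⇒* B via units): (H,Q), (S,H), (S,Q).
S: inherits non-unit rules of {H, Q, S} → a | b | bc | c | cQ | cbc | cca.
H: inherits non-unit rules of {H, Q} → a | b | bc | cQ | cca.
Q: inherits non-unit rules of {Q} → b | bc.

S -> a | b | c | bc | cQ | cbc | cca; H -> a | b | bc | cQ | cca; Q -> b | bc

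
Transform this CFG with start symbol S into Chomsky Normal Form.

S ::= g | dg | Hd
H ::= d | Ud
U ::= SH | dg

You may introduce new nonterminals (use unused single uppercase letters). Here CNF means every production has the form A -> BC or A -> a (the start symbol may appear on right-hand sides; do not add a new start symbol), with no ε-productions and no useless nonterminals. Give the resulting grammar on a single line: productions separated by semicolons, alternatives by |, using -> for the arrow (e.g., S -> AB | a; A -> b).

No ε-productions.
No unit productions to eliminate.
TERM: introduce A -> d, B -> g and substitute in every rule of length ≥2.

S -> g | AB | HA; A -> d; B -> g; H -> d | UA; U -> AB | SH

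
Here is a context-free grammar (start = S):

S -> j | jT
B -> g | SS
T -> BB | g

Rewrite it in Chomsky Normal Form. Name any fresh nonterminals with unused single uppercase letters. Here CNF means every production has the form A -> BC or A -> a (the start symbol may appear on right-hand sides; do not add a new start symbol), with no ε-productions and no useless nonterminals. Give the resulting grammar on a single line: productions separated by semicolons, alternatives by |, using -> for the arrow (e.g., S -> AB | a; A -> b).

No ε-productions.
No unit productions to eliminate.
TERM: introduce A -> j and substitute in every rule of length ≥2.

S -> j | AT; A -> j; B -> g | SS; T -> g | BB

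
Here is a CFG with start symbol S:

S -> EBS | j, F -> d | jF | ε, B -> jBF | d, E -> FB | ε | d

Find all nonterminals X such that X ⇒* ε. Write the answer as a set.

{E, F}

Directly nullable (have an ε-rule): {E, F}.
Not nullable: B, S — each has a terminal in every rule's right-hand side or depends on a non-nullable symbol.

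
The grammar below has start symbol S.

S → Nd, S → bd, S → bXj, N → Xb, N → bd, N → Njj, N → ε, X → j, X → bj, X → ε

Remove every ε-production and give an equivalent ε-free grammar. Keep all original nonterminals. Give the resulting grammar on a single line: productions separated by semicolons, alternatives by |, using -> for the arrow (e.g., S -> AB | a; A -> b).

S -> d | Nd | bd | bj | bXj; N -> b | Xb | bd | jj | Njj; X -> j | bj

Nullable set: {N, X}.
S -> Nd: N nullable, giving Nd | d.
S -> bXj: X nullable, giving bXj | bj.
Drop N -> ε.
N -> Njj: N nullable, giving Njj | jj.
N -> Xb: X nullable, giving Xb | b.
Drop X -> ε.
Unchanged (no nullable symbols): S -> bd; N -> bd; X -> bj; X -> j.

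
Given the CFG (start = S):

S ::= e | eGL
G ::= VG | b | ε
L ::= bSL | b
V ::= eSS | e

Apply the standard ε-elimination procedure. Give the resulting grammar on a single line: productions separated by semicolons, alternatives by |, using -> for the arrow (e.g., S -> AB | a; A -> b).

Nullable set: {G}.
S -> eGL: G nullable, giving eGL | eL.
Drop G -> ε.
G -> VG: G nullable, giving V | VG.
Unchanged (no nullable symbols): S -> e; G -> b; L -> b; L -> bSL; V -> e; V -> eSS.

S -> e | eL | eGL; G -> V | b | VG; L -> b | bSL; V -> e | eSS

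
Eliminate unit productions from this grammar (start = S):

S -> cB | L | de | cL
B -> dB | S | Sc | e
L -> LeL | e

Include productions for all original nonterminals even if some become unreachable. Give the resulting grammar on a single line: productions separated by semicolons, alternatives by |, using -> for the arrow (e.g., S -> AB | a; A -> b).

S -> e | cB | cL | de | LeL; B -> e | Sc | cB | cL | dB | de | LeL; L -> e | LeL

Unit productions: B->S, S->L.
Unit pairs (A ⇒* B via units): (B,L), (B,S), (S,L).
S: inherits non-unit rules of {L, S} → LeL | cB | cL | de | e.
B: inherits non-unit rules of {B, L, S} → LeL | Sc | cB | cL | dB | de | e.
L: inherits non-unit rules of {L} → LeL | e.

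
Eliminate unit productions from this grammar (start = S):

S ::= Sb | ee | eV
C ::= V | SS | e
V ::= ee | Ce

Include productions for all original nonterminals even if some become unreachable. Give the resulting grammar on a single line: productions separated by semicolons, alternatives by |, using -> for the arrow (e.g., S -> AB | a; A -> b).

Unit productions: C->V.
Unit pairs (A ⇒* B via units): (C,V).
S: inherits non-unit rules of {S} → Sb | eV | ee.
C: inherits non-unit rules of {C, V} → Ce | SS | e | ee.
V: inherits non-unit rules of {V} → Ce | ee.

S -> Sb | eV | ee; C -> e | Ce | SS | ee; V -> Ce | ee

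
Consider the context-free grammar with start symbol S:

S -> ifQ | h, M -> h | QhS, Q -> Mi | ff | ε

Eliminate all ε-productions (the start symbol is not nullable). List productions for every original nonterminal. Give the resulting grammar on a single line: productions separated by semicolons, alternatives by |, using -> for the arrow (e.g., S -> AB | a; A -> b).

Nullable set: {Q}.
S -> ifQ: Q nullable, giving if | ifQ.
M -> QhS: Q nullable, giving QhS | hS.
Drop Q -> ε.
Unchanged (no nullable symbols): S -> h; M -> h; Q -> Mi; Q -> ff.

S -> h | if | ifQ; M -> h | hS | QhS; Q -> Mi | ff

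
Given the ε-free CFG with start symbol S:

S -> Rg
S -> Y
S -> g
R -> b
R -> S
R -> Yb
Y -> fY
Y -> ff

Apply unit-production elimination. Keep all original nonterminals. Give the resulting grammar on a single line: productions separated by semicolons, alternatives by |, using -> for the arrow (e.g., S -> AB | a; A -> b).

Unit productions: R->S, S->Y.
Unit pairs (A ⇒* B via units): (R,S), (R,Y), (S,Y).
S: inherits non-unit rules of {S, Y} → Rg | fY | ff | g.
R: inherits non-unit rules of {R, S, Y} → Rg | Yb | b | fY | ff | g.
Y: inherits non-unit rules of {Y} → fY | ff.

S -> g | Rg | fY | ff; R -> b | g | Rg | Yb | fY | ff; Y -> fY | ff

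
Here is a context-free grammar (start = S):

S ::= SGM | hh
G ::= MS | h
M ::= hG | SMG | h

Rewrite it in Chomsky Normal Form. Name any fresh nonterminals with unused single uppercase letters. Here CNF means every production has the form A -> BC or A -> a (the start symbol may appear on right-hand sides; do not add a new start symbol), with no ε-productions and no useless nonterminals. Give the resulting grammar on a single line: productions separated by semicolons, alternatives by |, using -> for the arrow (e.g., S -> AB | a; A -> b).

S -> AA | SC; A -> h; B -> MG; C -> GM; G -> h | MS; M -> h | AG | SB

No ε-productions.
No unit productions to eliminate.
TERM: introduce A -> h and substitute in every rule of length ≥2.
BIN: M -> SMG becomes M -> SB, B -> MG; S -> SGM becomes S -> SC, C -> GM.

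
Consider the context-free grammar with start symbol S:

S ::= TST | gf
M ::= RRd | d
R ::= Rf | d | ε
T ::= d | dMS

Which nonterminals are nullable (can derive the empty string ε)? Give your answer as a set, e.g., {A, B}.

{R}

Directly nullable (have an ε-rule): {R}.
Not nullable: M, S, T — each has a terminal in every rule's right-hand side or depends on a non-nullable symbol.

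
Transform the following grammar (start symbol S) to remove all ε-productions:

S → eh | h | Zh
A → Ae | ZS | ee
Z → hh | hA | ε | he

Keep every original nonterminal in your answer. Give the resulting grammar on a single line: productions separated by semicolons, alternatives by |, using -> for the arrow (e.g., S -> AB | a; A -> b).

Nullable set: {Z}.
S -> Zh: Z nullable, giving Zh | h.
A -> ZS: Z nullable, giving S | ZS.
Drop Z -> ε.
Unchanged (no nullable symbols): S -> eh; S -> h; A -> Ae; A -> ee; Z -> hA; Z -> he; Z -> hh.

S -> h | Zh | eh; A -> S | Ae | ZS | ee; Z -> hA | he | hh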